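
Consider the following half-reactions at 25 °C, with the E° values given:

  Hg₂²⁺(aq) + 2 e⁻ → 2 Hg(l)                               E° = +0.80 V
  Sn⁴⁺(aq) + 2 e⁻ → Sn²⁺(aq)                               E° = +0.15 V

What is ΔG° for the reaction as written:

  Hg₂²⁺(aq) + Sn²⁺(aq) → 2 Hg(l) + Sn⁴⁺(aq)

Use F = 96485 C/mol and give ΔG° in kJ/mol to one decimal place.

As written, Hg₂²⁺/Hg is reduced (cathode) and Sn⁴⁺/Sn²⁺ is oxidised (anode), so E°cell = (+0.80) − (+0.15) = +0.65 V.
Balancing electrons gives n = 2.
ΔG° = −nFE° = −(2)(96485)(+0.65) = -125,430 J = -125.4 kJ/mol.

-125.4 kJ/mol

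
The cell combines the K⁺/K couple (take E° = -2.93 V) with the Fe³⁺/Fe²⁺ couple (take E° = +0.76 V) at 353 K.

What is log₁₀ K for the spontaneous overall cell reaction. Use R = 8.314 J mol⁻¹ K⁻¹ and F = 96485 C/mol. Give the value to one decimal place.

52.7

Cathode: Fe³⁺/Fe²⁺; anode: K⁺/K. E°cell = (+0.76) − (-2.93) = +3.69 V, with n = 1.
ΔG° = −nFE° = −RT ln K, so ln K = nFE°/(RT) = (1)(96485)(+3.69) / ((8.314)(353)) = 121.311.
log₁₀ K = 121.311 / ln 10 = 52.7.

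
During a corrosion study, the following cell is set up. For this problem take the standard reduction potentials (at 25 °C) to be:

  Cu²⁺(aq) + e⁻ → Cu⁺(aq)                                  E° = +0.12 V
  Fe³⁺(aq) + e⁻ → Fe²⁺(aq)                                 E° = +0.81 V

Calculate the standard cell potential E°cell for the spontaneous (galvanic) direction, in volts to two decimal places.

The Fe³⁺/Fe²⁺ couple has the higher reduction potential, so it is the cathode; Cu²⁺/Cu⁺ is oxidised at the anode.
E°cell = E°(cathode) − E°(anode) = (+0.81) − (+0.12) = +0.69 V.
Since E°cell > 0, the reaction is spontaneous under standard conditions.

+0.69 V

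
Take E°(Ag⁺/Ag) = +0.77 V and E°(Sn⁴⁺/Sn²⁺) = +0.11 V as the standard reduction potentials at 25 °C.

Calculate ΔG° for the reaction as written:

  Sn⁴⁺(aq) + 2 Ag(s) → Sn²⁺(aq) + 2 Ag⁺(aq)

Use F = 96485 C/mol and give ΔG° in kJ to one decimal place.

+127.4 kJ

As written, Sn⁴⁺/Sn²⁺ is reduced (cathode) and Ag⁺/Ag is oxidised (anode), so E°cell = (+0.11) − (+0.77) = -0.66 V.
Balancing electrons gives n = 2.
ΔG° = −nFE° = −(2)(96485)(-0.66) = 127,360 J = +127.4 kJ.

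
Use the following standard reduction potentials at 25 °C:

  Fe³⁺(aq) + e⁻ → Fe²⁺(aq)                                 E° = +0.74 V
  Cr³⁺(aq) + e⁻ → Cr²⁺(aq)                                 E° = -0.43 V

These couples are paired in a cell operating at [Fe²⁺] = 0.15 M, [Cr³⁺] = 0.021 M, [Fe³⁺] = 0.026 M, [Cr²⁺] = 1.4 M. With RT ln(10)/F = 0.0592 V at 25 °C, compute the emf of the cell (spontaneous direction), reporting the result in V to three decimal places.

Fe³⁺/Fe²⁺ is the cathode (higher E°), Cr³⁺/Cr²⁺ the anode: E°cell = +0.74 − (-0.43) = +1.17 V, n = 1.
Overall: Fe³⁺(aq) + Cr²⁺(aq) → Fe²⁺(aq) + Cr³⁺(aq)
Q = [Fe²⁺]·[Cr³⁺] / ([Fe³⁺]·[Cr²⁺]); log Q = -1.063.
E = E° − (0.0592/n) log Q = +1.17 − (0.0592/1)(-1.063) = +1.233 V.

+1.233 V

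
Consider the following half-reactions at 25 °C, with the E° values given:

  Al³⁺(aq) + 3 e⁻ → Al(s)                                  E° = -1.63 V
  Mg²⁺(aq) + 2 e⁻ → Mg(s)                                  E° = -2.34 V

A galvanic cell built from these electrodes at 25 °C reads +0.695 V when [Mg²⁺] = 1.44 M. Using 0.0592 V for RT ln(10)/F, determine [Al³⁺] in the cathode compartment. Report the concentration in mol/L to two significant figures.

0.30 M

Al³⁺/Al is the cathode, Mg²⁺/Mg the anode: E°cell = +0.71 V, n = 6.
Overall reaction: 2 Al³⁺(aq) + 3 Mg(s) → 2 Al(s) + 3 Mg²⁺(aq); Q = [Mg²⁺]^3/[Al³⁺]^2.
From E = E° − (0.0592/n) log Q: log Q = (E° − E)·n/0.0592 = (+0.71 − (+0.695))·6/0.0592 = 1.5203.
So 2·log[Al³⁺] = 3·log(1.44) − log Q = 0.4751 − (1.5203) = -1.0452; log[Al³⁺] = -1.0452 / 2 = -0.5226; [Al³⁺] = 10^(-0.5226) ≈ 0.30 M.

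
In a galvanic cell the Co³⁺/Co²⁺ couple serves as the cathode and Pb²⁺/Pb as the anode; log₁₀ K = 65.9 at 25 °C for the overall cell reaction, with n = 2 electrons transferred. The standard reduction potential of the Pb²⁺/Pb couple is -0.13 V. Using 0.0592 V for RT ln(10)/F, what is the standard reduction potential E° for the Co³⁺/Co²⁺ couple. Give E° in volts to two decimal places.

+1.82 V

E°cell = (0.0592/n)·log K = (0.0592/2)(65.9) = +1.951 V.
Since Co³⁺/Co²⁺ is the cathode and Pb²⁺/Pb the anode, E°cell = E°(Co³⁺/Co²⁺) − E°(Pb²⁺/Pb).
So E°(Co³⁺/Co²⁺) = E°cell + E°(Pb²⁺/Pb) = +1.951 + (-0.13) = +1.82 V.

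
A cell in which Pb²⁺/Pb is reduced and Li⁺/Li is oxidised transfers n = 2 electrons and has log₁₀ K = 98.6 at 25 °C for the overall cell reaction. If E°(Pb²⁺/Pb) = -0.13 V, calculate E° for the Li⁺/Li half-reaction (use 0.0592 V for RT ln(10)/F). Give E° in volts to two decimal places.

E°cell = (0.0592/n)·log K = (0.0592/2)(98.6) = +2.919 V.
Since Pb²⁺/Pb is the cathode and Li⁺/Li the anode, E°cell = E°(Pb²⁺/Pb) − E°(Li⁺/Li).
So E°(Li⁺/Li) = E°(Pb²⁺/Pb) − E°cell = (-0.13) − (+2.919) = -3.05 V.

-3.05 V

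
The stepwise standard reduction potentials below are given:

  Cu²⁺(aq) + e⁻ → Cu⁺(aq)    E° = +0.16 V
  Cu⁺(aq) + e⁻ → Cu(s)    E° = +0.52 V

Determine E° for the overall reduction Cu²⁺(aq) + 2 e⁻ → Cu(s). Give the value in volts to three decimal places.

+0.340 V

Standard free energies of sequential steps add: ΔG°₃ = ΔG°₁ + ΔG°₂, so n₃E°₃ = n₁E°₁ + n₂E°₂.
E°₃ = (1×+0.16 + 1×+0.52) / 2 = (+0.680) / 2 = +0.340 V.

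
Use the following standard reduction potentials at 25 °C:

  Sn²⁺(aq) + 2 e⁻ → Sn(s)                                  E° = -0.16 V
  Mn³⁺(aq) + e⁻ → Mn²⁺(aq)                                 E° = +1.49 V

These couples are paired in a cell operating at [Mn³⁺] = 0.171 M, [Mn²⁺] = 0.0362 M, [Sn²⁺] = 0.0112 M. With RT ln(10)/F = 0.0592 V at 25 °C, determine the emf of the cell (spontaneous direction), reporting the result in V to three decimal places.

+1.748 V

Mn³⁺/Mn²⁺ is the cathode (higher E°), Sn²⁺/Sn the anode: E°cell = +1.49 − (-0.16) = +1.65 V, n = 2.
Overall: 2 Mn³⁺(aq) + Sn(s) → 2 Mn²⁺(aq) + Sn²⁺(aq)
Q = [Mn²⁺]^2·[Sn²⁺] / ([Mn³⁺]^2); log Q = -3.299.
E = E° − (0.0592/n) log Q = +1.65 − (0.0592/2)(-3.299) = +1.748 V.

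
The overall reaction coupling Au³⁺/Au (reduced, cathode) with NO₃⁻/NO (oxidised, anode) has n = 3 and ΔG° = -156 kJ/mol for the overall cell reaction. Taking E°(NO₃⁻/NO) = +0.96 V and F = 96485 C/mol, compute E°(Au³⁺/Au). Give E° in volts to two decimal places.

+1.50 V

E°cell = −ΔG°/(nF) = −(-156×10³)/((3)(96485)) = +0.539 V.
Since Au³⁺/Au is the cathode and NO₃⁻/NO the anode, E°cell = E°(Au³⁺/Au) − E°(NO₃⁻/NO).
So E°(Au³⁺/Au) = E°cell + E°(NO₃⁻/NO) = +0.539 + (+0.96) = +1.50 V.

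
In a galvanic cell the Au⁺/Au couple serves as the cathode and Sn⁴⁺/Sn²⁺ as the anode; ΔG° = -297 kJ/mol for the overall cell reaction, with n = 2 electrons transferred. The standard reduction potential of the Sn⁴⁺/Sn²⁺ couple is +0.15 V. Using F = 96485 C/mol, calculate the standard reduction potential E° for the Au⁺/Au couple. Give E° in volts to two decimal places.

+1.69 V

E°cell = −ΔG°/(nF) = −(-297×10³)/((2)(96485)) = +1.539 V.
Since Au⁺/Au is the cathode and Sn⁴⁺/Sn²⁺ the anode, E°cell = E°(Au⁺/Au) − E°(Sn⁴⁺/Sn²⁺).
So E°(Au⁺/Au) = E°cell + E°(Sn⁴⁺/Sn²⁺) = +1.539 + (+0.15) = +1.69 V.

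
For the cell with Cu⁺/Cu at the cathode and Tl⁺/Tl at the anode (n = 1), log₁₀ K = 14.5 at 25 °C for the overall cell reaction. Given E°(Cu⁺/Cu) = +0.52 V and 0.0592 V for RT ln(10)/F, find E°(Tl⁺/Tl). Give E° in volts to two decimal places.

-0.34 V

E°cell = (0.0592/n)·log K = (0.0592/1)(14.5) = +0.858 V.
Since Cu⁺/Cu is the cathode and Tl⁺/Tl the anode, E°cell = E°(Cu⁺/Cu) − E°(Tl⁺/Tl).
So E°(Tl⁺/Tl) = E°(Cu⁺/Cu) − E°cell = (+0.52) − (+0.858) = -0.34 V.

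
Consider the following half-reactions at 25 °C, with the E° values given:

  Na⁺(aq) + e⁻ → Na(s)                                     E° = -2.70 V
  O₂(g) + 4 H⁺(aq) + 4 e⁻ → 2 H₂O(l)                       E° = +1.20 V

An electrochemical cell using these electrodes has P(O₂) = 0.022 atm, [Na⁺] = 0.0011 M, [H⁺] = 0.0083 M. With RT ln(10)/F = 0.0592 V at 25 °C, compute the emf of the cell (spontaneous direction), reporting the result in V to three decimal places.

+3.927 V

O₂/H₂O is the cathode (higher E°), Na⁺/Na the anode: E°cell = +1.20 − (-2.70) = +3.90 V, n = 4.
Overall: O₂(g) + 4 H⁺(aq) + 4 Na(s) → 2 H₂O(l) + 4 Na⁺(aq)
Q = [Na⁺]^4 / (P(O₂)·[H⁺]^4); log Q = -1.853.
E = E° − (0.0592/n) log Q = +3.90 − (0.0592/4)(-1.853) = +3.927 V.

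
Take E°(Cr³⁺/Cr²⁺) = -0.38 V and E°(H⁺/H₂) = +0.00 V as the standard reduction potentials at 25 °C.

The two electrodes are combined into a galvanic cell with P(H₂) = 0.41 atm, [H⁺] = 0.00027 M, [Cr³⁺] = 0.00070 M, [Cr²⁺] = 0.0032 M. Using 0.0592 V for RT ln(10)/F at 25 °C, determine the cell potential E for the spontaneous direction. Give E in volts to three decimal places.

H⁺/H₂ is the cathode (higher E°), Cr³⁺/Cr²⁺ the anode: E°cell = +0.00 − (-0.38) = +0.38 V, n = 2.
Overall: 2 H⁺(aq) + 2 Cr²⁺(aq) → H₂(g) + 2 Cr³⁺(aq)
Q = P(H₂)·[Cr³⁺]^2 / ([H⁺]^2·[Cr²⁺]^2); log Q = 5.430.
E = E° − (0.0592/n) log Q = +0.38 − (0.0592/2)(5.430) = +0.219 V.

+0.219 V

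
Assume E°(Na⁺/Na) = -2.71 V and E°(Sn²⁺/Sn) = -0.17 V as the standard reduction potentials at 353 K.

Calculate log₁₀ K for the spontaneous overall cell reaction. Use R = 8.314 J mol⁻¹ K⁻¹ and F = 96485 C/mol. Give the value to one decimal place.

Cathode: Sn²⁺/Sn; anode: Na⁺/Na. E°cell = (-0.17) − (-2.71) = +2.54 V, with n = 2.
ΔG° = −nFE° = −RT ln K, so ln K = nFE°/(RT) = (2)(96485)(+2.54) / ((8.314)(353)) = 167.009.
log₁₀ K = 167.009 / ln 10 = 72.5.

72.5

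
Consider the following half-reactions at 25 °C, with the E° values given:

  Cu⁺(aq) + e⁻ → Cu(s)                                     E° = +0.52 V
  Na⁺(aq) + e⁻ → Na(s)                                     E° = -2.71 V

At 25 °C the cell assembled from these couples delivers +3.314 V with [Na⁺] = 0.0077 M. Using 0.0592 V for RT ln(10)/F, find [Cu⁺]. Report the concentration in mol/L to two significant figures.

0.20 M

Cu⁺/Cu is the cathode, Na⁺/Na the anode: E°cell = +3.23 V, n = 1.
Overall reaction: Cu⁺(aq) + Na(s) → Cu(s) + Na⁺(aq); Q = [Na⁺]^1/[Cu⁺]^1.
From E = E° − (0.0592/n) log Q: log Q = (E° − E)·n/0.0592 = (+3.23 − (+3.314))·1/0.0592 = -1.4189.
So 1·log[Cu⁺] = 1·log(0.0077) − log Q = -2.1135 − (-1.4189) = -0.6946; [Cu⁺] = 10^(-0.6946) ≈ 0.20 M.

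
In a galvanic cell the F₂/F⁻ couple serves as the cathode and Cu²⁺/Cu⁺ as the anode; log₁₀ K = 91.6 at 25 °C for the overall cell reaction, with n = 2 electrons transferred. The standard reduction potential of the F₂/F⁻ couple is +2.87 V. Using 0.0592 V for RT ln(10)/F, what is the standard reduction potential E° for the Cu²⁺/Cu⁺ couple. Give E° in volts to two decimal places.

+0.16 V

E°cell = (0.0592/n)·log K = (0.0592/2)(91.6) = +2.711 V.
Since F₂/F⁻ is the cathode and Cu²⁺/Cu⁺ the anode, E°cell = E°(F₂/F⁻) − E°(Cu²⁺/Cu⁺).
So E°(Cu²⁺/Cu⁺) = E°(F₂/F⁻) − E°cell = (+2.87) − (+2.711) = +0.16 V.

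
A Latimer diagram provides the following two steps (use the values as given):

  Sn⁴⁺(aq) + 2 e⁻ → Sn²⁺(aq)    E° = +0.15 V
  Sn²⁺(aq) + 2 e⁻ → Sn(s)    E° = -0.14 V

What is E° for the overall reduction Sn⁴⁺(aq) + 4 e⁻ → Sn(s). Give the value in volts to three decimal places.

Standard free energies of sequential steps add: ΔG°₃ = ΔG°₁ + ΔG°₂, so n₃E°₃ = n₁E°₁ + n₂E°₂.
E°₃ = (2×+0.15 + 2×-0.14) / 4 = (+0.020) / 4 = +0.005 V.

+0.005 V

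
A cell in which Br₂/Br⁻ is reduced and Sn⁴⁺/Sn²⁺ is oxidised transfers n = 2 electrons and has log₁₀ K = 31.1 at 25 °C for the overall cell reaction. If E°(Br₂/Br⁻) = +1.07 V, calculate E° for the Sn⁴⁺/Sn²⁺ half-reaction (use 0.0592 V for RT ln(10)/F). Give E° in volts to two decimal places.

E°cell = (0.0592/n)·log K = (0.0592/2)(31.1) = +0.921 V.
Since Br₂/Br⁻ is the cathode and Sn⁴⁺/Sn²⁺ the anode, E°cell = E°(Br₂/Br⁻) − E°(Sn⁴⁺/Sn²⁺).
So E°(Sn⁴⁺/Sn²⁺) = E°(Br₂/Br⁻) − E°cell = (+1.07) − (+0.921) = +0.15 V.

+0.15 V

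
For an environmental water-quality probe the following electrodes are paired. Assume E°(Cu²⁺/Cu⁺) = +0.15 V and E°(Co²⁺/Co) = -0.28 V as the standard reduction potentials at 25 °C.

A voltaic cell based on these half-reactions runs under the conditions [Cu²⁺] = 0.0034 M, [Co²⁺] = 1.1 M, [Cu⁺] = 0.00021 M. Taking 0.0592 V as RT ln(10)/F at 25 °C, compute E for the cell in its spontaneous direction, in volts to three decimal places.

+0.500 V

Cu²⁺/Cu⁺ is the cathode (higher E°), Co²⁺/Co the anode: E°cell = +0.15 − (-0.28) = +0.43 V, n = 2.
Overall: 2 Cu²⁺(aq) + Co(s) → 2 Cu⁺(aq) + Co²⁺(aq)
Q = [Cu⁺]^2·[Co²⁺] / ([Cu²⁺]^2); log Q = -2.377.
E = E° − (0.0592/n) log Q = +0.43 − (0.0592/2)(-2.377) = +0.500 V.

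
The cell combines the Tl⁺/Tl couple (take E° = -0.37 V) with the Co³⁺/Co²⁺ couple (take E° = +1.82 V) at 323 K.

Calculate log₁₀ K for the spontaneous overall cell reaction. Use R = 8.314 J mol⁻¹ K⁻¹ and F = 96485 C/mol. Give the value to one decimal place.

34.2

Cathode: Co³⁺/Co²⁺; anode: Tl⁺/Tl. E°cell = (+1.82) − (-0.37) = +2.19 V, with n = 1.
ΔG° = −nFE° = −RT ln K, so ln K = nFE°/(RT) = (1)(96485)(+2.19) / ((8.314)(323)) = 78.685.
log₁₀ K = 78.685 / ln 10 = 34.2.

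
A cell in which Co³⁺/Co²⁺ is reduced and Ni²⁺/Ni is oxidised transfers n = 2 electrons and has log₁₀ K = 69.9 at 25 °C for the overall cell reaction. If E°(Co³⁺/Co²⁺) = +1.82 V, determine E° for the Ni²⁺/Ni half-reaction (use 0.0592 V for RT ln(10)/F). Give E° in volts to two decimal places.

E°cell = (0.0592/n)·log K = (0.0592/2)(69.9) = +2.069 V.
Since Co³⁺/Co²⁺ is the cathode and Ni²⁺/Ni the anode, E°cell = E°(Co³⁺/Co²⁺) − E°(Ni²⁺/Ni).
So E°(Ni²⁺/Ni) = E°(Co³⁺/Co²⁺) − E°cell = (+1.82) − (+2.069) = -0.25 V.

-0.25 V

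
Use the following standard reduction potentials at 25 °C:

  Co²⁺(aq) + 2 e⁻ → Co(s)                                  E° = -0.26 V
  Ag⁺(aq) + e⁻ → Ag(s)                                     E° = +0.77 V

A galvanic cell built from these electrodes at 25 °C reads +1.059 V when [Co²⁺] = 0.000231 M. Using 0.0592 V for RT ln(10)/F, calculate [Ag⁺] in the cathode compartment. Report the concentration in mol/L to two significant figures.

0.047 M

Ag⁺/Ag is the cathode, Co²⁺/Co the anode: E°cell = +1.03 V, n = 2.
Overall reaction: 2 Ag⁺(aq) + Co(s) → 2 Ag(s) + Co²⁺(aq); Q = [Co²⁺]^1/[Ag⁺]^2.
From E = E° − (0.0592/n) log Q: log Q = (E° − E)·n/0.0592 = (+1.03 − (+1.059))·2/0.0592 = -0.9797.
So 2·log[Ag⁺] = 1·log(0.000231) − log Q = -3.6364 − (-0.9797) = -2.6567; log[Ag⁺] = -2.6567 / 2 = -1.3283; [Ag⁺] = 10^(-1.3283) ≈ 0.047 M.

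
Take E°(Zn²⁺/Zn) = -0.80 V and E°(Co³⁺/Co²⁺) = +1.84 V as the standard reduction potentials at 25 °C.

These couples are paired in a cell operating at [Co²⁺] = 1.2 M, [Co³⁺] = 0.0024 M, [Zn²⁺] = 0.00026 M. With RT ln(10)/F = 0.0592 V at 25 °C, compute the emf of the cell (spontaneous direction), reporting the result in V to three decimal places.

+2.586 V

Co³⁺/Co²⁺ is the cathode (higher E°), Zn²⁺/Zn the anode: E°cell = +1.84 − (-0.80) = +2.64 V, n = 2.
Overall: 2 Co³⁺(aq) + Zn(s) → 2 Co²⁺(aq) + Zn²⁺(aq)
Q = [Co²⁺]^2·[Zn²⁺] / ([Co³⁺]^2); log Q = 1.813.
E = E° − (0.0592/n) log Q = +2.64 − (0.0592/2)(1.813) = +2.586 V.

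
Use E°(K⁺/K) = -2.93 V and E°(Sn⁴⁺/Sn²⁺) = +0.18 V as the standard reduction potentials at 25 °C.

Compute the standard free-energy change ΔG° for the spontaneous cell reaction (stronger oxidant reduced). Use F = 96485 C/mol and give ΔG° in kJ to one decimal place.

-600.1 kJ

Sn⁴⁺/Sn²⁺ (E° = +0.18 V) is the cathode; K⁺/K (E° = -2.93 V) is the anode, so E°cell = +3.11 V.
Balancing electrons gives n = 2 (lcm of 2 and 1).
ΔG° = −nFE° = −(2)(96485)(+3.11) = -600,137 J = -600.1 kJ.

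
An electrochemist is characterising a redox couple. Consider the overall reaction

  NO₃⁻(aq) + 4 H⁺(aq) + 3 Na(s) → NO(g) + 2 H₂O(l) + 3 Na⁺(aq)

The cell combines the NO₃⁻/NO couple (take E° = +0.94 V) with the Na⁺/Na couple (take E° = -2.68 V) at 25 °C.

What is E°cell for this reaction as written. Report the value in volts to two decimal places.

The NO₃⁻/NO couple has the higher reduction potential, so it is the cathode; Na⁺/Na is oxidised at the anode.
E°cell = E°(cathode) − E°(anode) = (+0.94) − (-2.68) = +3.62 V.
Since E°cell > 0, the reaction is spontaneous under standard conditions.

+3.62 V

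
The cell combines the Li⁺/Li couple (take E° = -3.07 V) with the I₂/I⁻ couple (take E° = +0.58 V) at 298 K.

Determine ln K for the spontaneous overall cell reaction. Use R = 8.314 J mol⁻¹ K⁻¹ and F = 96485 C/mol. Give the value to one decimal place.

Cathode: I₂/I⁻; anode: Li⁺/Li. E°cell = (+0.58) − (-3.07) = +3.65 V, with n = 2.
ΔG° = −nFE° = −RT ln K, so ln K = nFE°/(RT) = (2)(96485)(+3.65) / ((8.314)(298)) = 284.287.

284.3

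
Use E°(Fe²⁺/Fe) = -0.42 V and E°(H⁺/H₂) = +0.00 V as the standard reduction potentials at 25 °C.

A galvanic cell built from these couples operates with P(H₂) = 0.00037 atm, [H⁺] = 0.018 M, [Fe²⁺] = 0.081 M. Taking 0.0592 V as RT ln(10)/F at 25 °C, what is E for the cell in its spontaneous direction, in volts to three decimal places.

+0.451 V

H⁺/H₂ is the cathode (higher E°), Fe²⁺/Fe the anode: E°cell = +0.00 − (-0.42) = +0.42 V, n = 2.
Overall: 2 H⁺(aq) + Fe(s) → H₂(g) + Fe²⁺(aq)
Q = P(H₂)·[Fe²⁺] / ([H⁺]^2); log Q = -1.034.
E = E° − (0.0592/n) log Q = +0.42 − (0.0592/2)(-1.034) = +0.451 V.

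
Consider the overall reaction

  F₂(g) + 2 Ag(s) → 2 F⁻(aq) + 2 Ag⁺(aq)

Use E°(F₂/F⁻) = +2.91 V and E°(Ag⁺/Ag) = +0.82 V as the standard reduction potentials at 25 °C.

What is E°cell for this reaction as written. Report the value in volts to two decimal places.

The F₂/F⁻ couple has the higher reduction potential, so it is the cathode; Ag⁺/Ag is oxidised at the anode.
E°cell = E°(cathode) − E°(anode) = (+2.91) − (+0.82) = +2.09 V.

+2.09 V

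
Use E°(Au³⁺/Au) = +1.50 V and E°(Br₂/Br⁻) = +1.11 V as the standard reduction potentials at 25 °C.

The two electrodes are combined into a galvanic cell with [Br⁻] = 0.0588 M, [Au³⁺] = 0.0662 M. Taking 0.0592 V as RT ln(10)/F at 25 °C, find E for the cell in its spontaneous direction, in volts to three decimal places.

+0.294 V

Au³⁺/Au is the cathode (higher E°), Br₂/Br⁻ the anode: E°cell = +1.50 − (+1.11) = +0.39 V, n = 6.
Overall: 2 Au³⁺(aq) + 6 Br⁻(aq) → 2 Au(s) + 3 Br₂(l)
Q = 1 / ([Au³⁺]^2·[Br⁻]^6); log Q = 9.742.
E = E° − (0.0592/n) log Q = +0.39 − (0.0592/6)(9.742) = +0.294 V.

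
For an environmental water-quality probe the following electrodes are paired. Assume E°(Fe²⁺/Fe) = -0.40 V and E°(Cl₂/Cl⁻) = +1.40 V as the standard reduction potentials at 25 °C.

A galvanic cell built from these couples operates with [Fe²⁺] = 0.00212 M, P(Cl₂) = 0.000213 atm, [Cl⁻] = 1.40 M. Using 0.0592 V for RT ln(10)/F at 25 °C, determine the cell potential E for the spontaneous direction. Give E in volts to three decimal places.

Cl₂/Cl⁻ is the cathode (higher E°), Fe²⁺/Fe the anode: E°cell = +1.40 − (-0.40) = +1.80 V, n = 2.
Overall: Cl₂(g) + Fe(s) → 2 Cl⁻(aq) + Fe²⁺(aq)
Q = [Cl⁻]^2·[Fe²⁺] / (P(Cl₂)); log Q = 1.290.
E = E° − (0.0592/n) log Q = +1.80 − (0.0592/2)(1.290) = +1.762 V.

+1.762 V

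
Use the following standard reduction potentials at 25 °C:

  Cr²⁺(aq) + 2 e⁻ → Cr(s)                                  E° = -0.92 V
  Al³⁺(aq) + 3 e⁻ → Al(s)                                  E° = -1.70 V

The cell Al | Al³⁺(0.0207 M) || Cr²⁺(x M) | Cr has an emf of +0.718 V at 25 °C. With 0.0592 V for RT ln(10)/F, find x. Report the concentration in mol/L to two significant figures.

Cr²⁺/Cr is the cathode, Al³⁺/Al the anode: E°cell = +0.78 V, n = 6.
Overall reaction: 3 Cr²⁺(aq) + 2 Al(s) → 3 Cr(s) + 2 Al³⁺(aq); Q = [Al³⁺]^2/[Cr²⁺]^3.
From E = E° − (0.0592/n) log Q: log Q = (E° − E)·n/0.0592 = (+0.78 − (+0.718))·6/0.0592 = 6.2838.
So 3·log[Cr²⁺] = 2·log(0.0207) − log Q = -3.3681 − (6.2838) = -9.6519; log[Cr²⁺] = -9.6519 / 3 = -3.2173; [Cr²⁺] = 10^(-3.2173) ≈ 0.00061 M.

0.00061 M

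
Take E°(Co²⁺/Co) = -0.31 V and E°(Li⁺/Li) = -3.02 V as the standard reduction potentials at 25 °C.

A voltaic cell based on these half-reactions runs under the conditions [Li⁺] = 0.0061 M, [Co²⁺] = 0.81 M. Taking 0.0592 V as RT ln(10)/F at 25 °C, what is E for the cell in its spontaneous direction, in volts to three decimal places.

Co²⁺/Co is the cathode (higher E°), Li⁺/Li the anode: E°cell = -0.31 − (-3.02) = +2.71 V, n = 2.
Overall: Co²⁺(aq) + 2 Li(s) → Co(s) + 2 Li⁺(aq)
Q = [Li⁺]^2 / ([Co²⁺]); log Q = -4.338.
E = E° − (0.0592/n) log Q = +2.71 − (0.0592/2)(-4.338) = +2.838 V.

+2.838 V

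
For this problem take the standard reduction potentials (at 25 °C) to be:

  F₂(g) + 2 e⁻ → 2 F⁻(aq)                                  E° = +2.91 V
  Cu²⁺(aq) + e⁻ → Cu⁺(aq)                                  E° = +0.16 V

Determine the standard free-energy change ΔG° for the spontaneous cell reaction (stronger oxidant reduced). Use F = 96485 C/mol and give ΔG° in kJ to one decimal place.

F₂/F⁻ (E° = +2.91 V) is the cathode; Cu²⁺/Cu⁺ (E° = +0.16 V) is the anode, so E°cell = +2.75 V.
Balancing electrons gives n = 2 (lcm of 2 and 1).
ΔG° = −nFE° = −(2)(96485)(+2.75) = -530,668 J = -530.7 kJ.

-530.7 kJ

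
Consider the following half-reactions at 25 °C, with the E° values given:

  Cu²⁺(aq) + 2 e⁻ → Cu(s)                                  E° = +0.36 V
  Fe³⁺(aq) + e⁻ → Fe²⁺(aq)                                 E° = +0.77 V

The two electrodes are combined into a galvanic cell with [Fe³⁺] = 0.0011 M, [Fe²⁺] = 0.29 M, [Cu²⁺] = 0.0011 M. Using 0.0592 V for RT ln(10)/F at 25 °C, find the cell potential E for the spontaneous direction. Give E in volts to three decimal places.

Fe³⁺/Fe²⁺ is the cathode (higher E°), Cu²⁺/Cu the anode: E°cell = +0.77 − (+0.36) = +0.41 V, n = 2.
Overall: 2 Fe³⁺(aq) + Cu(s) → 2 Fe²⁺(aq) + Cu²⁺(aq)
Q = [Fe²⁺]^2·[Cu²⁺] / ([Fe³⁺]^2); log Q = 1.883.
E = E° − (0.0592/n) log Q = +0.41 − (0.0592/2)(1.883) = +0.354 V.

+0.354 V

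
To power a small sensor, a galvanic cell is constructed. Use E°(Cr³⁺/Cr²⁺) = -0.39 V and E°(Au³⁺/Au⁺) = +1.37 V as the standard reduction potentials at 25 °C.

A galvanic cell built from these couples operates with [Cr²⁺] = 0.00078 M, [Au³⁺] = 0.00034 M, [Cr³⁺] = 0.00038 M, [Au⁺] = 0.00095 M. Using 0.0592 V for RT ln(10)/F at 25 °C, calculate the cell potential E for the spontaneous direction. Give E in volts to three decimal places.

Au³⁺/Au⁺ is the cathode (higher E°), Cr³⁺/Cr²⁺ the anode: E°cell = +1.37 − (-0.39) = +1.76 V, n = 2.
Overall: Au³⁺(aq) + 2 Cr²⁺(aq) → Au⁺(aq) + 2 Cr³⁺(aq)
Q = [Au⁺]·[Cr³⁺]^2 / ([Au³⁺]·[Cr²⁺]^2); log Q = -0.178.
E = E° − (0.0592/n) log Q = +1.76 − (0.0592/2)(-0.178) = +1.765 V.

+1.765 V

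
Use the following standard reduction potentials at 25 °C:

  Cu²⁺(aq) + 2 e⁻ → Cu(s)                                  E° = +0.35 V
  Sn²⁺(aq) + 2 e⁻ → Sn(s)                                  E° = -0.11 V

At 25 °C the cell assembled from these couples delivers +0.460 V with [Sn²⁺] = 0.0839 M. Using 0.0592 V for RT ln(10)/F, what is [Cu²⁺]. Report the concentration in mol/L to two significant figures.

Cu²⁺/Cu is the cathode, Sn²⁺/Sn the anode: E°cell = +0.46 V, n = 2.
Overall reaction: Cu²⁺(aq) + Sn(s) → Cu(s) + Sn²⁺(aq); Q = [Sn²⁺]^1/[Cu²⁺]^1.
From E = E° − (0.0592/n) log Q: log Q = (E° − E)·n/0.0592 = (+0.46 − (+0.460))·2/0.0592 = 0.0000.
So 1·log[Cu²⁺] = 1·log(0.0839) − log Q = -1.0762 − (0.0000) = -1.0762; [Cu²⁺] = 10^(-1.0762) ≈ 0.084 M.

0.084 M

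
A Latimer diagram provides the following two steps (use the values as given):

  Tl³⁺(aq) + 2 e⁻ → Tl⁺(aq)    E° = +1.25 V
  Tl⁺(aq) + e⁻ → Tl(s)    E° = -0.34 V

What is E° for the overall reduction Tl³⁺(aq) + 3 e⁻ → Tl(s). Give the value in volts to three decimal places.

+0.720 V

Adding the free-energy changes (−nFE°) of the two steps gives −n₃FE°₃ = −n₁FE°₁ − n₂FE°₂.
E°₃ = (2×+1.25 + 1×-0.34) / 3 = (+2.160) / 3 = +0.720 V.
E° values themselves are not directly additive — weighting by electron count is essential.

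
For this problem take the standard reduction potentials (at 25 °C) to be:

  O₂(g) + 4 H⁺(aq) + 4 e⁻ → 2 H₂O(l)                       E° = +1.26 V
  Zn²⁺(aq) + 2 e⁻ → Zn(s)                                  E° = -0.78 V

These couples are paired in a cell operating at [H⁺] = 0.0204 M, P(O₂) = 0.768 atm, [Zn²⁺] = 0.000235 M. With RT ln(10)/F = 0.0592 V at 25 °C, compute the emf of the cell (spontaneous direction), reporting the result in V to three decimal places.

+2.046 V

O₂/H₂O is the cathode (higher E°), Zn²⁺/Zn the anode: E°cell = +1.26 − (-0.78) = +2.04 V, n = 4.
Overall: O₂(g) + 4 H⁺(aq) + 2 Zn(s) → 2 H₂O(l) + 2 Zn²⁺(aq)
Q = [Zn²⁺]^2 / (P(O₂)·[H⁺]^4); log Q = -0.382.
E = E° − (0.0592/n) log Q = +2.04 − (0.0592/4)(-0.382) = +2.046 V.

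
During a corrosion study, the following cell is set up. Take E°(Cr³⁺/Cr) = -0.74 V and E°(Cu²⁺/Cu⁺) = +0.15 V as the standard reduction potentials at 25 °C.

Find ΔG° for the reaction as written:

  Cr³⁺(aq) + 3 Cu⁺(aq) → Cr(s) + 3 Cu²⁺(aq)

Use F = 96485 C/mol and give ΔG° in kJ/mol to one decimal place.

+257.6 kJ/mol

As written, Cr³⁺/Cr is reduced (cathode) and Cu²⁺/Cu⁺ is oxidised (anode), so E°cell = (-0.74) − (+0.15) = -0.89 V.
Balancing electrons gives n = 3.
ΔG° = −nFE° = −(3)(96485)(-0.89) = 257,615 J = +257.6 kJ/mol.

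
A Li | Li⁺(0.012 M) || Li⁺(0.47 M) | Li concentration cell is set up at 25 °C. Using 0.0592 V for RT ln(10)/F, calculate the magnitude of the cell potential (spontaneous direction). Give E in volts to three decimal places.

For a concentration cell E°cell = 0. The 0.47 M side is the cathode (reduction is favoured where [Li⁺] is higher).
With n = 1, E = −(0.0592/1) log([Li⁺]ₐₙ/[Li⁺]꜀ₐₜ) = −(0.0592/1) log(0.012/0.47) = −(0.0592/1)(-1.593) = +0.094 V.

+0.094 V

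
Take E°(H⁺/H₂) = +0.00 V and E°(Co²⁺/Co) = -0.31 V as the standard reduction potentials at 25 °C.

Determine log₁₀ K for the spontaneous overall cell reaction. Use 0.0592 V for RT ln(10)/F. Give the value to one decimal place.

10.5

Cathode: H⁺/H₂; anode: Co²⁺/Co. E°cell = +0.31 V, n = 2.
log K = nE°cell / 0.0592 = (2)(+0.31) / 0.0592 = 10.5.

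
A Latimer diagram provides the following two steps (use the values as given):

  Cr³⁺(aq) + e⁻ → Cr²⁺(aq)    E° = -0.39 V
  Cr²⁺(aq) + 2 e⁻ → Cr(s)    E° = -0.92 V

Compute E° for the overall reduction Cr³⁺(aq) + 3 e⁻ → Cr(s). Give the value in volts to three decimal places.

-0.743 V

Standard free energies of sequential steps add: ΔG°₃ = ΔG°₁ + ΔG°₂, so n₃E°₃ = n₁E°₁ + n₂E°₂.
E°₃ = (1×-0.39 + 2×-0.92) / 3 = (-2.230) / 3 = -0.743 V.
E° values themselves are not directly additive — weighting by electron count is essential.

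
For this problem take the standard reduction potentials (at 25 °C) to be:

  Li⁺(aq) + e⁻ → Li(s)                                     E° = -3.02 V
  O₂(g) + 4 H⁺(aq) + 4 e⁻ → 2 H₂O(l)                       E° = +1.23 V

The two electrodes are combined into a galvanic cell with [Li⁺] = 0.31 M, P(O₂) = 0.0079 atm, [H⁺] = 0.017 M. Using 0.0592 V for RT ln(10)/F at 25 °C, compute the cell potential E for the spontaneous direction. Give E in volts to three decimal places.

+4.144 V

O₂/H₂O is the cathode (higher E°), Li⁺/Li the anode: E°cell = +1.23 − (-3.02) = +4.25 V, n = 4.
Overall: O₂(g) + 4 H⁺(aq) + 4 Li(s) → 2 H₂O(l) + 4 Li⁺(aq)
Q = [Li⁺]^4 / (P(O₂)·[H⁺]^4); log Q = 7.146.
E = E° − (0.0592/n) log Q = +4.25 − (0.0592/4)(7.146) = +4.144 V.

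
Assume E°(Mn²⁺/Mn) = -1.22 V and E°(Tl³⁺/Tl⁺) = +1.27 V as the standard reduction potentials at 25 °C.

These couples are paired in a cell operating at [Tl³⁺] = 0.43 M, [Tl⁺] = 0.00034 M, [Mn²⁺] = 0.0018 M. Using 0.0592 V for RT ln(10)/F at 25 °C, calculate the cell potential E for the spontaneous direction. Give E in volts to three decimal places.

+2.663 V

Tl³⁺/Tl⁺ is the cathode (higher E°), Mn²⁺/Mn the anode: E°cell = +1.27 − (-1.22) = +2.49 V, n = 2.
Overall: Tl³⁺(aq) + Mn(s) → Tl⁺(aq) + Mn²⁺(aq)
Q = [Tl⁺]·[Mn²⁺] / ([Tl³⁺]); log Q = -5.847.
E = E° − (0.0592/n) log Q = +2.49 − (0.0592/2)(-5.847) = +2.663 V.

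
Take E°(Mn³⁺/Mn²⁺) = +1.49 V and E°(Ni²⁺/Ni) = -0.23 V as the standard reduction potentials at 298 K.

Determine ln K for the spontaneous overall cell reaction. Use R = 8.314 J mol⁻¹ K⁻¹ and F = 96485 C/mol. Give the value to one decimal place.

134.0

Cathode: Mn³⁺/Mn²⁺; anode: Ni²⁺/Ni. E°cell = (+1.49) − (-0.23) = +1.72 V, with n = 2.
ΔG° = −nFE° = −RT ln K, so ln K = nFE°/(RT) = (2)(96485)(+1.72) / ((8.314)(298)) = 133.965.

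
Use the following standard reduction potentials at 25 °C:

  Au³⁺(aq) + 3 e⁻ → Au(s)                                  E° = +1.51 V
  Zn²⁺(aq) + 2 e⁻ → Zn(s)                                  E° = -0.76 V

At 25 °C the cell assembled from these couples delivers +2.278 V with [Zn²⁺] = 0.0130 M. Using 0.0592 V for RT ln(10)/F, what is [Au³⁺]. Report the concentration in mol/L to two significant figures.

Au³⁺/Au is the cathode, Zn²⁺/Zn the anode: E°cell = +2.27 V, n = 6.
Overall reaction: 2 Au³⁺(aq) + 3 Zn(s) → 2 Au(s) + 3 Zn²⁺(aq); Q = [Zn²⁺]^3/[Au³⁺]^2.
From E = E° − (0.0592/n) log Q: log Q = (E° − E)·n/0.0592 = (+2.27 − (+2.278))·6/0.0592 = -0.8108.
So 2·log[Au³⁺] = 3·log(0.013) − log Q = -5.6582 − (-0.8108) = -4.8474; log[Au³⁺] = -4.8474 / 2 = -2.4237; [Au³⁺] = 10^(-2.4237) ≈ 0.0038 M.

0.0038 M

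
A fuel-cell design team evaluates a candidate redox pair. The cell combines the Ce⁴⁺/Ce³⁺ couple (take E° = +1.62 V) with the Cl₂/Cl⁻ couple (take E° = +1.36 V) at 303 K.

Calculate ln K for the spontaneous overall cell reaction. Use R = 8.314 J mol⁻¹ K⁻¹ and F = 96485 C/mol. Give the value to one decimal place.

Cathode: Ce⁴⁺/Ce³⁺; anode: Cl₂/Cl⁻. E°cell = (+1.62) − (+1.36) = +0.26 V, with n = 2.
ΔG° = −nFE° = −RT ln K, so ln K = nFE°/(RT) = (2)(96485)(+0.26) / ((8.314)(303)) = 19.916.

19.9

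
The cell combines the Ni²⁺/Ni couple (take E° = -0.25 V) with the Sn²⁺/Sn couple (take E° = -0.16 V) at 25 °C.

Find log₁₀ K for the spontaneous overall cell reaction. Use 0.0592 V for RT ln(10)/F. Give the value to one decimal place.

Cathode: Sn²⁺/Sn; anode: Ni²⁺/Ni. E°cell = +0.09 V, n = 2.
log K = nE°cell / 0.0592 = (2)(+0.09) / 0.0592 = 3.0.

3.0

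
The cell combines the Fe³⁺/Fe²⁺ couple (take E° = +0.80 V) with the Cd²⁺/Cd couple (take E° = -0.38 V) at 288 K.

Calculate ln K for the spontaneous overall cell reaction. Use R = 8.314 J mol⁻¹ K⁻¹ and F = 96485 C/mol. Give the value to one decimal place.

Cathode: Fe³⁺/Fe²⁺; anode: Cd²⁺/Cd. E°cell = (+0.80) − (-0.38) = +1.18 V, with n = 2.
ΔG° = −nFE° = −RT ln K, so ln K = nFE°/(RT) = (2)(96485)(+1.18) / ((8.314)(288)) = 95.098.

95.1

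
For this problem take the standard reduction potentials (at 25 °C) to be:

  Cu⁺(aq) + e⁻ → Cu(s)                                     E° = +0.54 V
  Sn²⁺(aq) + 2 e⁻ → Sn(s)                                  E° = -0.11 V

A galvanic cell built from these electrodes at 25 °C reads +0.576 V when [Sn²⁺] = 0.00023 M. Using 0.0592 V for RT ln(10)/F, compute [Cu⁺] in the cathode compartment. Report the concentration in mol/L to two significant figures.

Cu⁺/Cu is the cathode, Sn²⁺/Sn the anode: E°cell = +0.65 V, n = 2.
Overall reaction: 2 Cu⁺(aq) + Sn(s) → 2 Cu(s) + Sn²⁺(aq); Q = [Sn²⁺]^1/[Cu⁺]^2.
From E = E° − (0.0592/n) log Q: log Q = (E° − E)·n/0.0592 = (+0.65 − (+0.576))·2/0.0592 = 2.5000.
So 2·log[Cu⁺] = 1·log(0.00023) − log Q = -3.6383 − (2.5000) = -6.1383; log[Cu⁺] = -6.1383 / 2 = -3.0692; [Cu⁺] = 10^(-3.0692) ≈ 0.00085 M.

0.00085 M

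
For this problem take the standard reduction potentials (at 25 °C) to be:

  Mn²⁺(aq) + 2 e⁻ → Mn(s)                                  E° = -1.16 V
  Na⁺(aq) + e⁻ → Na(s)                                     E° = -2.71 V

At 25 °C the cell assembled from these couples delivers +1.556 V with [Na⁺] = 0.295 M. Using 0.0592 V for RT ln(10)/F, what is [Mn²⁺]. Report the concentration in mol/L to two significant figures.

Mn²⁺/Mn is the cathode, Na⁺/Na the anode: E°cell = +1.55 V, n = 2.
Overall reaction: Mn²⁺(aq) + 2 Na(s) → Mn(s) + 2 Na⁺(aq); Q = [Na⁺]^2/[Mn²⁺]^1.
From E = E° − (0.0592/n) log Q: log Q = (E° − E)·n/0.0592 = (+1.55 − (+1.556))·2/0.0592 = -0.2027.
So 1·log[Mn²⁺] = 2·log(0.295) − log Q = -1.0604 − (-0.2027) = -0.8577; [Mn²⁺] = 10^(-0.8577) ≈ 0.14 M.

0.14 M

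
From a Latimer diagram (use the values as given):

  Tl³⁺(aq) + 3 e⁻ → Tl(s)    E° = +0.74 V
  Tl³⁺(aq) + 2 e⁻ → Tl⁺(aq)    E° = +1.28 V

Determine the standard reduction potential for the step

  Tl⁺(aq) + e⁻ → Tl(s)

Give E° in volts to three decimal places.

-0.340 V

Sequential free energies add, so n₃E°₃ = n₁E°₁ + n₂E°₂.
With n₃ = 3, and the known step contributing 2×(+1.28) V, the unknown satisfies 1·E° = 3×(+0.74) − 2×(+1.28) = -0.340.
E° = -0.340 / 1 = -0.340 V.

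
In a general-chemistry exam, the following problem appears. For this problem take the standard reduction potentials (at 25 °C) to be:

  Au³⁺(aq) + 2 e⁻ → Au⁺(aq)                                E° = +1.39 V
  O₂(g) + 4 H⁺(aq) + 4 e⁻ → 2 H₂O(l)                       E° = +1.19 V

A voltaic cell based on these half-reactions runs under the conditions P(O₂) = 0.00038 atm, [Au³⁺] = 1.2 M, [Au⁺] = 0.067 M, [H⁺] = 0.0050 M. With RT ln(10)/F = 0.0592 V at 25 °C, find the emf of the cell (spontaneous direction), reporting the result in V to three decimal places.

+0.424 V

Au³⁺/Au⁺ is the cathode (higher E°), O₂/H₂O the anode: E°cell = +1.39 − (+1.19) = +0.20 V, n = 4.
Overall: 2 Au³⁺(aq) + 2 H₂O(l) → 2 Au⁺(aq) + O₂(g) + 4 H⁺(aq)
Q = [Au⁺]^2·P(O₂)·[H⁺]^4 / ([Au³⁺]^2); log Q = -15.131.
E = E° − (0.0592/n) log Q = +0.20 − (0.0592/4)(-15.131) = +0.424 V.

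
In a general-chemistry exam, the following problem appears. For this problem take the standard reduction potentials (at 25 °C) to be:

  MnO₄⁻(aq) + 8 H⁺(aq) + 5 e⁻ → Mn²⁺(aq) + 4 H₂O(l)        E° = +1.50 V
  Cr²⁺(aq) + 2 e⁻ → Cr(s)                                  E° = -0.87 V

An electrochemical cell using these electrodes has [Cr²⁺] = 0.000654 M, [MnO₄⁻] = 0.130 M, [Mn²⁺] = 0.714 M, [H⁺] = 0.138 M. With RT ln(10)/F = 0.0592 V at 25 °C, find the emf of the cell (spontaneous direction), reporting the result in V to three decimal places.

+2.374 V

MnO₄⁻/Mn²⁺ is the cathode (higher E°), Cr²⁺/Cr the anode: E°cell = +1.50 − (-0.87) = +2.37 V, n = 10.
Overall: 2 MnO₄⁻(aq) + 16 H⁺(aq) + 5 Cr(s) → 2 Mn²⁺(aq) + 8 H₂O(l) + 5 Cr²⁺(aq)
Q = [Mn²⁺]^2·[Cr²⁺]^5 / ([MnO₄⁻]^2·[H⁺]^16); log Q = -0.681.
E = E° − (0.0592/n) log Q = +2.37 − (0.0592/10)(-0.681) = +2.374 V.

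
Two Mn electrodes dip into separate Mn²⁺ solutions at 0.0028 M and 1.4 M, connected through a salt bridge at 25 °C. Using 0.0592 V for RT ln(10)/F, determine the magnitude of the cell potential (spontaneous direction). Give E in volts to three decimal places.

+0.080 V

For a concentration cell E°cell = 0. The 1.4 M side is the cathode (reduction is favoured where [Mn²⁺] is higher).
With n = 2, E = −(0.0592/2) log([Mn²⁺]ₐₙ/[Mn²⁺]꜀ₐₜ) = −(0.0592/2) log(0.0028/1.4) = −(0.0592/2)(-2.699) = +0.080 V.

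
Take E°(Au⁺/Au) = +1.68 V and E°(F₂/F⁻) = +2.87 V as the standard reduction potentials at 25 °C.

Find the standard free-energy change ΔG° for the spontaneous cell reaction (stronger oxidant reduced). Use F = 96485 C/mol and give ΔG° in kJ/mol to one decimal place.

-229.6 kJ/mol

F₂/F⁻ (E° = +2.87 V) is the cathode; Au⁺/Au (E° = +1.68 V) is the anode, so E°cell = +1.19 V.
Balancing electrons gives n = 2 (lcm of 2 and 1).
ΔG° = −nFE° = −(2)(96485)(+1.19) = -229,634 J = -229.6 kJ/mol.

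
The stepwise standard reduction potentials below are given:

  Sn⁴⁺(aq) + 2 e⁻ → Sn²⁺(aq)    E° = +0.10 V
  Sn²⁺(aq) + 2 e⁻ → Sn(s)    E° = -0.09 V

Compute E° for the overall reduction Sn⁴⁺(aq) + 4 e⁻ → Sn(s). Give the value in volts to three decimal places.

Adding the free-energy changes (−nFE°) of the two steps gives −n₃FE°₃ = −n₁FE°₁ − n₂FE°₂.
E°₃ = (2×+0.10 + 2×-0.09) / 4 = (+0.020) / 4 = +0.005 V.

+0.005 V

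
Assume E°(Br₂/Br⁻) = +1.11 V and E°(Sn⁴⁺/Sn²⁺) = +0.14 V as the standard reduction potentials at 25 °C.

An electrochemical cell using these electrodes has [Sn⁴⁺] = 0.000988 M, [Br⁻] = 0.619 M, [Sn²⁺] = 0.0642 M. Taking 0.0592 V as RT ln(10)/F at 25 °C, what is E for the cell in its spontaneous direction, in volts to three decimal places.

+1.036 V

Br₂/Br⁻ is the cathode (higher E°), Sn⁴⁺/Sn²⁺ the anode: E°cell = +1.11 − (+0.14) = +0.97 V, n = 2.
Overall: Br₂(l) + Sn²⁺(aq) → 2 Br⁻(aq) + Sn⁴⁺(aq)
Q = [Br⁻]^2·[Sn⁴⁺] / ([Sn²⁺]); log Q = -2.229.
E = E° − (0.0592/n) log Q = +0.97 − (0.0592/2)(-2.229) = +1.036 V.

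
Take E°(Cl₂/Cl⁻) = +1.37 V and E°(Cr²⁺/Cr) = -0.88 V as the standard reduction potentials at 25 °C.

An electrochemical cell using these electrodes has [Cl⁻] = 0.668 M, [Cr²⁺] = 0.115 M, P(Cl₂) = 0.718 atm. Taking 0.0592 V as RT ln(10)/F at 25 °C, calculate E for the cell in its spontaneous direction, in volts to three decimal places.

Cl₂/Cl⁻ is the cathode (higher E°), Cr²⁺/Cr the anode: E°cell = +1.37 − (-0.88) = +2.25 V, n = 2.
Overall: Cl₂(g) + Cr(s) → 2 Cl⁻(aq) + Cr²⁺(aq)
Q = [Cl⁻]^2·[Cr²⁺] / (P(Cl₂)); log Q = -1.146.
E = E° − (0.0592/n) log Q = +2.25 − (0.0592/2)(-1.146) = +2.284 V.

+2.284 V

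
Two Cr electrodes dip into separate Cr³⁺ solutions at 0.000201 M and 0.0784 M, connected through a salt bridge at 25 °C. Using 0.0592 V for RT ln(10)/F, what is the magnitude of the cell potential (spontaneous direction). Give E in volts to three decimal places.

+0.051 V

For a concentration cell E°cell = 0. The 0.0784 M side is the cathode (reduction is favoured where [Cr³⁺] is higher).
With n = 3, E = −(0.0592/3) log([Cr³⁺]ₐₙ/[Cr³⁺]꜀ₐₜ) = −(0.0592/3) log(0.000201/0.0784) = −(0.0592/3)(-2.591) = +0.051 V.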